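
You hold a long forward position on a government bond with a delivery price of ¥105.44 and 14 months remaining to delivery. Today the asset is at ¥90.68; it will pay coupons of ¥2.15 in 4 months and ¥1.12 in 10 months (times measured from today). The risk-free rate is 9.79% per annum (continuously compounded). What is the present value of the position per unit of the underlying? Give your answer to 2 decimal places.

PV(remaining coupons) I = 2.15·e^(−0.0979·4/12) + 1.12·e^(−0.0979·10/12) = 3.1132
Current forward F = (S − I)·e^(rT) = (90.68 − 3.1132)·e^(0.0979·14/12) = 87.5668 × 1.120995 = 98.1619
Value (long) = (F − K)·e^(−rT) = (98.1619 − 105.44) × 0.892065 = -6.4925
Value = -¥6.49

-¥6.49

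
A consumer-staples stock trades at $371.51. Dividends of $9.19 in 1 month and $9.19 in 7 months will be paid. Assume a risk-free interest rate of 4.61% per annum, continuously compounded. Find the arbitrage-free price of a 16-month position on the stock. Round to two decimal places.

$375.81

PV(dividends) I = 9.19·e^(−0.0461·1/12) + 9.19·e^(−0.0461·7/12)
I = 9.1548 + 8.9462 = 18.1010
F = (S − I)·e^(rT) = (371.51 − 18.1010) · e^(0.0461·16/12)
= 353.4090 · e^0.061467 = 353.4090 × 1.063395 = $375.81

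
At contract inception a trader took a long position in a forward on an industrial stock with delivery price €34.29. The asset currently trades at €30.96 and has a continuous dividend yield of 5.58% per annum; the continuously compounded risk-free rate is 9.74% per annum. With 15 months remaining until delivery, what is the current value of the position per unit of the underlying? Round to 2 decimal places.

Current fair forward for the remaining 15 months: F = S·e^((r − q)·T), (r − q) = 0.0974 − 0.0558 = 0.0416
F = 30.96 · e^(0.0416 × 15/12) = 30.96 × 1.053376 = 32.6125
Value of long forward = (F − K)·e^(−rT) = (32.6125 − 34.29) · e^(−0.0974·15/12)
= -1.6775 × 0.885370 = -1.49

-€1.49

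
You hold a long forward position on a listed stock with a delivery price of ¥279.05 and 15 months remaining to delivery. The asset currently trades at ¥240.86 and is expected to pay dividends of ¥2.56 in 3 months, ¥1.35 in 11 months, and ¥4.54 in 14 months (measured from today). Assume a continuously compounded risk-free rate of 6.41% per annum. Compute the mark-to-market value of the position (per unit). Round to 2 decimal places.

PV(remaining dividends) I = 2.56·e^(−0.0641·3/12) + 1.35·e^(−0.0641·11/12) + 4.54·e^(−0.0641·14/12) = 8.0051
Current forward F = (S − I)·e^(rT) = (240.86 − 8.0051)·e^(0.0641·15/12) = 232.8549 × 1.083422 = 252.2801
Value (long) = (F − K)·e^(−rT) = (252.2801 − 279.05) × 0.923001 = -24.7086
Value = -¥24.71

-¥24.71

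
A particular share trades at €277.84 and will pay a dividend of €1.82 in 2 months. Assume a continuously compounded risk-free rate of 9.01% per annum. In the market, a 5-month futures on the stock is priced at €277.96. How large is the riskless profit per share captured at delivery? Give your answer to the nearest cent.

€8.65 per share

PV(dividends) I = 1.82·e^(−0.0901·2/12) = 1.7929
Fair futures F* = (S − I)·e^(rT) = (277.84 − 1.7929)·e^0.037542 = 276.0471 × 1.038256 = 286.6076
Market €277.96 < fair 286.6076: forward underpriced → reverse cash-and-carry (short the stock, invest proceeds at r, pay the dividends, go long the forward).
Profit at T = |F_mkt − F*| = |277.96 − 286.6076| = €8.65 per share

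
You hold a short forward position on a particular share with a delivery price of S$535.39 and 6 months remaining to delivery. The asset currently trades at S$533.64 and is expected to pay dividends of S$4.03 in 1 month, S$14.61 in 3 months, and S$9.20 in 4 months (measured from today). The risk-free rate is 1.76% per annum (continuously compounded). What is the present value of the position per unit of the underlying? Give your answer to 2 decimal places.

S$24.78

PV(remaining dividends) I = 4.03·e^(−0.0176·1/12) + 14.61·e^(−0.0176·3/12) + 9.20·e^(−0.0176·4/12) = 27.7161
Current forward F = (S − I)·e^(rT) = (533.64 − 27.7161)·e^(0.0176·6/12) = 505.9239 × 1.008839 = 510.3958
Value (long) = (F − K)·e^(−rT) = (510.3958 − 535.39) × 0.991239 = -24.7752
Short position value = −(long value) = S$24.78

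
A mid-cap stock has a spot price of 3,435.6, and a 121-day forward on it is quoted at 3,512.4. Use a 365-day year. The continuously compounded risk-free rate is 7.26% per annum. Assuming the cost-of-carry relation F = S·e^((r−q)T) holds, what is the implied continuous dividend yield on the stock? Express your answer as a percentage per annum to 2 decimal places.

From F = S·e^((r−q)T): (r − q) = ln(F/S)/T
ln(3512.4/3435.6) = ln(1.022354) = 0.022108
(r − q) = 0.022108 / (121/365) = 0.066689
q = r − ln(F/S)/T = 0.0726 − 0.066689 = 0.005911
q = 0.59%

0.59%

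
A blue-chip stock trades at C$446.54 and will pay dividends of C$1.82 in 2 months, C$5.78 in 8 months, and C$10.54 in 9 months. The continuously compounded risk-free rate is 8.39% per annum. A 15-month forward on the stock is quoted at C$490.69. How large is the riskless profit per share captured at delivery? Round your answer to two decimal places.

PV(dividends) I = 1.82·e^(−0.0839·2/12) + 5.78·e^(−0.0839·8/12) + 10.54·e^(−0.0839·9/12) = 17.1575
Fair forward F* = (S − I)·e^(rT) = (446.54 − 17.1575)·e^0.104875 = 429.3825 × 1.110572 = 476.8602
Market C$490.69 > fair 476.8602: forward overpriced → cash-and-carry (borrow at r, buy the stock and collect the dividends, short the forward).
Profit at T = |F_mkt − F*| = |490.69 − 476.8602| = C$13.83 per share

C$13.83 per share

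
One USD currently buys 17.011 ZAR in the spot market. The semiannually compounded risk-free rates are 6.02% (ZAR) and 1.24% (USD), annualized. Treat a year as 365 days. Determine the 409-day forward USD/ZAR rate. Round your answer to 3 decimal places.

17.930

By covered interest parity, F = S · (1+r_ZAR/2)^(2T) / (1+r_USD/2)^(2T)
= 17.011 × 1.068720 / 1.013948 = 17.011 × 1.054019
F = 17.930 ZAR per USD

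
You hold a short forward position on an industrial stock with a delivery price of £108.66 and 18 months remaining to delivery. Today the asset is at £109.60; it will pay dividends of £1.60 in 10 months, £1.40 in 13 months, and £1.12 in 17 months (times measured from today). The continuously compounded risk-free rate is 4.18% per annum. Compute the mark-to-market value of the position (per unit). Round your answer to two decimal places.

-£3.60

PV(remaining dividends) I = 1.60·e^(−0.0418·10/12) + 1.40·e^(−0.0418·13/12) + 1.12·e^(−0.0418·17/12) = 3.9388
Current forward F = (S − I)·e^(rT) = (109.60 − 3.9388)·e^(0.0418·18/12) = 105.6612 × 1.064707 = 112.4982
Value (long) = (F − K)·e^(−rT) = (112.4982 − 108.66) × 0.939225 = 3.6049
Short position value = −(long value) = -£3.60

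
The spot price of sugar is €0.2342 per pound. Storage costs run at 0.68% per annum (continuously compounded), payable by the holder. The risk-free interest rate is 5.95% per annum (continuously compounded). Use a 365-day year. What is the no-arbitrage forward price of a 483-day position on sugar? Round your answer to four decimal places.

€0.2557 per pound

Net carry = r + u − y = 0.0595 + 0.0068 − 0.0000 = 0.0663
F = S·e^((r+u−y)T) = 0.2342 · e^(0.0663 × 483/365) = 0.2342 · e^0.087734
= 0.2342 × 1.091698 = €0.2557 per pound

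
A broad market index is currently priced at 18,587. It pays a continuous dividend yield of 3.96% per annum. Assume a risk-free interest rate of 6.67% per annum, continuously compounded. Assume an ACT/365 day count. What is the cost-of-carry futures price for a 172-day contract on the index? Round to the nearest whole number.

18,826

F = S·e^((r − q)T) = 18587 · e^((0.0667 − 0.0396) × 172/365)
= 18587 · e^0.012770 = 18587 × 1.012852
F = 18,826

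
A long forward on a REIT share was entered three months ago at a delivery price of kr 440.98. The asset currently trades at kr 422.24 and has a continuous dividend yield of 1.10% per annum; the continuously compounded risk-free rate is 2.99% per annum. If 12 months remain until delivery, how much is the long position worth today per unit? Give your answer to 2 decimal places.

Current fair forward for the remaining 12 months: F = S·e^((r − q)·T), (r − q) = 0.0299 − 0.0110 = 0.0189
F = 422.24 · e^(0.0189 × 12/12) = 422.24 × 1.019080 = 430.2963
Value of long forward = (F − K)·e^(−rT) = (430.2963 − 440.98) · e^(−0.0299·12/12)
= -10.6837 × 0.970543 = -10.37

-kr 10.37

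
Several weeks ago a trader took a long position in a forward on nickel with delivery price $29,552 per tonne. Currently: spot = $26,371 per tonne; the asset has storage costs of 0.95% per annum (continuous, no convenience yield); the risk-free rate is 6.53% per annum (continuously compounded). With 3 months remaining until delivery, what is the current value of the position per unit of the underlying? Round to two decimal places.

-$2639.77 per tonne

Current fair forward for the remaining 3 months: F = S·e^((r + u)·T), (r + u) = 0.0653 + 0.0095 = 0.0748
F = 26371 · e^(0.0748 × 3/12) = 26371 × 1.01887594 = 26868.7774
Value of long forward = (F − K)·e^(−rT) = (26868.7774 − 29552) · e^(−0.0653·3/12)
= -2683.2226 × 0.98380753 = -2639.77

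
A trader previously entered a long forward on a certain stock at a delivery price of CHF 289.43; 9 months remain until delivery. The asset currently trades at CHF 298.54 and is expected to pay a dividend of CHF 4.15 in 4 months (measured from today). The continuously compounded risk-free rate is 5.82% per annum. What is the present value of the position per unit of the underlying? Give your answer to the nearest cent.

CHF 17.40

PV(remaining dividends) I = 4.15·e^(−0.0582·4/12) = 4.0703
Current forward F = (S − I)·e^(rT) = (298.54 − 4.0703)·e^(0.0582·9/12) = 294.4697 × 1.044617 = 307.6081
Value (long) = (F − K)·e^(−rT) = (307.6081 − 289.43) × 0.957289 = 17.4017
Value = CHF 17.40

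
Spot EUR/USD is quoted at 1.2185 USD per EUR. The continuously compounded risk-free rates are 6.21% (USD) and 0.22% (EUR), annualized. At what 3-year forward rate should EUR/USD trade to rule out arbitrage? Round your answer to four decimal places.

F = S·e^((r_USD − r_EUR)T) = 1.2185 · e^((0.0621 − 0.0022) × 3)
= 1.2185 · e^0.179700 = 1.2185 × 1.196858
F = 1.4584 USD per EUR

1.4584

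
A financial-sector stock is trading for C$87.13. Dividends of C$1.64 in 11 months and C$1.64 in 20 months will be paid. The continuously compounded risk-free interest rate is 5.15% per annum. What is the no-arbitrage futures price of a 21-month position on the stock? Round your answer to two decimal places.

C$91.99

PV(dividends) I = 1.64·e^(−0.0515·11/12) + 1.64·e^(−0.0515·20/12)
I = 1.5644 + 1.5051 = 3.0695
F = (S − I)·e^(rT) = (87.13 − 3.0695) · e^(0.0515·21/12)
= 84.0605 · e^0.090125 = 84.0605 × 1.094311 = C$91.99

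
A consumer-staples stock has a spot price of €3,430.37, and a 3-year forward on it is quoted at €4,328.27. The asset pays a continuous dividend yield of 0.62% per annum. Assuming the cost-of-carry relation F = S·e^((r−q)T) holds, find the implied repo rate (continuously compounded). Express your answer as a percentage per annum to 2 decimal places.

From F = S·e^((r−q)T): (r − q) = ln(F/S)/T
ln(4328.27/3430.37) = ln(1.261750) = 0.232500
(r − q) = 0.232500 / (3) = 0.077500
r = ln(F/S)/T + q = 0.077500 + 0.0062 = 0.083700
r = 8.37%

8.37%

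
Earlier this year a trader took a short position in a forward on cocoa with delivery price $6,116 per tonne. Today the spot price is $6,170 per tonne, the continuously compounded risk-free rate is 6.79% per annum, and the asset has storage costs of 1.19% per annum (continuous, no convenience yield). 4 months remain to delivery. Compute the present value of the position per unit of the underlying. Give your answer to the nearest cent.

Current fair forward for the remaining 4 months: F = S·e^((r + u)·T), (r + u) = 0.0679 + 0.0119 = 0.0798
F = 6170 · e^(0.0798 × 4/12) = 6170 × 1.02695694 = 6336.3243
Value of long forward = (F − K)·e^(−rT) = (6336.3243 − 6116) · e^(−0.0679·4/12)
= 220.3243 × 0.97762088 = 215.39
Short position value = −(long value) = -$215.39

-$215.39 per tonne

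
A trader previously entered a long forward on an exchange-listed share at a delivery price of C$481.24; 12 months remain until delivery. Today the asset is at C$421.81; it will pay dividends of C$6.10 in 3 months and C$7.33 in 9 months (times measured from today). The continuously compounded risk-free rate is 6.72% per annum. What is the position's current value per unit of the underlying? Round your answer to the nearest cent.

PV(remaining dividends) I = 6.10·e^(−0.0672·3/12) + 7.33·e^(−0.0672·9/12) = 12.9681
Current forward F = (S − I)·e^(rT) = (421.81 − 12.9681)·e^(0.0672·12/12) = 408.8419 × 1.069509 = 437.2601
Value (long) = (F − K)·e^(−rT) = (437.2601 − 481.24) × 0.935008 = -41.1216
Value = -C$41.12

-C$41.12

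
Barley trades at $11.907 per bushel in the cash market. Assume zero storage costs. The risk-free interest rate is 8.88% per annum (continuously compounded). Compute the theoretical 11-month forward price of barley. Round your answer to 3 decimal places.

F = S·e^(rT) = 11.907 · e^(0.0888 × 11/12) = 11.907 · e^0.081400
= 11.907 × 1.084805 = $12.917 per bushel

$12.917 per bushel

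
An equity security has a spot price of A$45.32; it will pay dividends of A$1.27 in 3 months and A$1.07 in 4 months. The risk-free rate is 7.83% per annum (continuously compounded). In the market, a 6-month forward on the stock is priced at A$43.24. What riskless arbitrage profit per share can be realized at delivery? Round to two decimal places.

PV(dividends) I = 1.27·e^(−0.0783·3/12) + 1.07·e^(−0.0783·4/12) = 2.2878
Fair forward F* = (S − I)·e^(rT) = (45.32 − 2.2878)·e^0.039150 = 43.0322 × 1.039926 = 44.7503
Market A$43.24 < fair 44.7503: forward underpriced → reverse cash-and-carry (short the stock, invest proceeds at r, pay the dividends, go long the forward).
Profit at T = |F_mkt − F*| = |43.24 − 44.7503| = A$1.51 per share

A$1.51 per share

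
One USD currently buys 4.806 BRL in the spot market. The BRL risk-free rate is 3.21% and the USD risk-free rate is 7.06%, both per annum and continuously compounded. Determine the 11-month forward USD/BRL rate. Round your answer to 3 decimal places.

4.639

F = S·e^((r_BRL − r_USD)T) = 4.806 · e^((0.0321 − 0.0706) × 11/12)
= 4.806 · e^-0.035292 = 4.806 × 0.965324
F = 4.639 BRL per USD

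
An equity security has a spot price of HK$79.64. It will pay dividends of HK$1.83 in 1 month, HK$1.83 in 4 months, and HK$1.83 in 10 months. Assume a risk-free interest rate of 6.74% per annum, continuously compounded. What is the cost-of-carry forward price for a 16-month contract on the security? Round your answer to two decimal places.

PV(dividends) I = 1.83·e^(−0.0674·1/12) + 1.83·e^(−0.0674·4/12) + 1.83·e^(−0.0674·10/12)
I = 1.8198 + 1.7893 + 1.7300 = 5.3391
F = (S − I)·e^(rT) = (79.64 − 5.3391) · e^(0.0674·16/12)
= 74.3009 · e^0.089867 = 74.3009 × 1.094029 = HK$81.29

HK$81.29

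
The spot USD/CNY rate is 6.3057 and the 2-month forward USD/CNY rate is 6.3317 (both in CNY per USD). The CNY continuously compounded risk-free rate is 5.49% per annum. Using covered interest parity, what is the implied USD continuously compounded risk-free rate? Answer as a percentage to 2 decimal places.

F = S·e^((r_CNY − r_USD)T) ⇒ r_USD = r_CNY − ln(F/S)/T
ln(6.3317/6.3057) = 0.004115; /(2/12) = 0.024690
r_USD = 0.0549 − 0.024690 = 0.030210
r_USD = 3.02%

3.02%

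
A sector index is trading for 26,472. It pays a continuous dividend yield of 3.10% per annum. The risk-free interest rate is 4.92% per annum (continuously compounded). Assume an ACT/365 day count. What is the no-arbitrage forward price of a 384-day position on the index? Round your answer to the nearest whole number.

F = S·e^((r − q)T) = 26472 · e^((0.0492 − 0.0310) × 384/365)
= 26472 · e^0.019147 = 26472 × 1.019331
F = 26,984

26,984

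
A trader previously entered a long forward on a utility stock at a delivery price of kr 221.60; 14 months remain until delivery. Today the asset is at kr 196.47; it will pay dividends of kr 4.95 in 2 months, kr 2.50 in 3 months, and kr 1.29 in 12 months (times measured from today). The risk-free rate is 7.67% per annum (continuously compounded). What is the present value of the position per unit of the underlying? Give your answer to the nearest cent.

-kr 14.70

PV(remaining dividends) I = 4.95·e^(−0.0767·2/12) + 2.50·e^(−0.0767·3/12) + 1.29·e^(−0.0767·12/12) = 8.5344
Current forward F = (S − I)·e^(rT) = (196.47 − 8.5344)·e^(0.0767·14/12) = 187.9356 × 1.093609 = 205.5281
Value (long) = (F − K)·e^(−rT) = (205.5281 − 221.60) × 0.914404 = -14.6962
Value = -kr 14.70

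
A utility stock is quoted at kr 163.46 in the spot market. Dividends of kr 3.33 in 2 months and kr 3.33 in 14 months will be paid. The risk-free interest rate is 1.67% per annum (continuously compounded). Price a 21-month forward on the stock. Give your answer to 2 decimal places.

kr 161.53

PV(dividends) I = 3.33·e^(−0.0167·2/12) + 3.33·e^(−0.0167·14/12)
I = 3.3207 + 3.2657 = 6.5864
F = (S − I)·e^(rT) = (163.46 − 6.5864) · e^(0.0167·21/12)
= 156.8736 · e^0.029225 = 156.8736 × 1.029656 = kr 161.53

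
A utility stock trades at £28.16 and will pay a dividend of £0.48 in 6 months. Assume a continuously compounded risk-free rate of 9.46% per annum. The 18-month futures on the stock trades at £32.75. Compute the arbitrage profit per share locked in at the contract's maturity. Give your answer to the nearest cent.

PV(dividends) I = 0.48·e^(−0.0946·6/12) = 0.4578
Fair futures F* = (S − I)·e^(rT) = (28.16 − 0.4578)·e^0.141900 = 27.7022 × 1.152461 = 31.9257
Market £32.75 > fair 31.9257: forward overpriced → cash-and-carry (borrow at r, buy the stock and collect the dividends, short the forward).
Profit at T = |F_mkt − F*| = |32.75 − 31.9257| = £0.82 per share

£0.82 per share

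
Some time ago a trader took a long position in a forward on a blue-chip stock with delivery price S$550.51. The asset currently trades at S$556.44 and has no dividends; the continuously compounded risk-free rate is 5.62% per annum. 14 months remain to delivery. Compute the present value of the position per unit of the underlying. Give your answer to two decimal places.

Current fair forward for the remaining 14 months: F = S·e^(r·T), r = 0.0562
F = 556.44 · e^(0.0562 × 14/12) = 556.44 × 1.067764 = 594.1466
Value of long forward = (F − K)·e^(−rT) = (594.1466 − 550.51) · e^(−0.0562·14/12)
= 43.6366 × 0.936537 = 40.87

S$40.87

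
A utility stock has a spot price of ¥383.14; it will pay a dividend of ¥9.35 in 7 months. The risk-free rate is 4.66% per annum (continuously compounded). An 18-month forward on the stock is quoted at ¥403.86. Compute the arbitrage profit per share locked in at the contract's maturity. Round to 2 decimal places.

PV(dividends) I = 9.35·e^(−0.0466·7/12) = 9.0993
Fair forward F* = (S − I)·e^(rT) = (383.14 − 9.0993)·e^0.069900 = 374.0407 × 1.072401 = 401.1216
Market ¥403.86 > fair 401.1216: forward overpriced → cash-and-carry (borrow at r, buy the stock and collect the dividends, short the forward).
Profit at T = |F_mkt − F*| = |403.86 − 401.1216| = ¥2.74 per share

¥2.74 per share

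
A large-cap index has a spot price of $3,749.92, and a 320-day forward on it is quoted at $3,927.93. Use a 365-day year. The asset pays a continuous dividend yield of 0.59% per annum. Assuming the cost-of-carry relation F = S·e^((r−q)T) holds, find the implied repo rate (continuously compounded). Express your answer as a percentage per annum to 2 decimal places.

From F = S·e^((r−q)T): (r − q) = ln(F/S)/T
ln(3927.93/3749.92) = ln(1.047470) = 0.046378
(r − q) = 0.046378 / (320/365) = 0.052900
r = ln(F/S)/T + q = 0.052900 + 0.0059 = 0.058800
r = 5.88%

5.88%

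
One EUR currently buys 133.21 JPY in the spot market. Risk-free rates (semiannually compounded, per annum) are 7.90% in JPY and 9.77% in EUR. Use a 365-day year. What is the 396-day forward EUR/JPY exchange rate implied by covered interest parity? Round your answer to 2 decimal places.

By covered interest parity, F = S · (1+r_JPY/2)^(2T) / (1+r_EUR/2)^(2T)
= 133.21 × 1.087694 / 1.109035 = 133.21 × 0.980757
F = 130.65 JPY per EUR

130.65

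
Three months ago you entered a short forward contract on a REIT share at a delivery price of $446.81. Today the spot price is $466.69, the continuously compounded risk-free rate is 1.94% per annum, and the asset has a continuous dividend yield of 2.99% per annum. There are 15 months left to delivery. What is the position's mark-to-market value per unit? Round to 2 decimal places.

Current fair forward for the remaining 15 months: F = S·e^((r − q)·T), (r − q) = 0.0194 − 0.0299 = -0.0105
F = 466.69 · e^(-0.0105 × 15/12) = 466.69 × 0.986961 = 460.6048
Value of long forward = (F − K)·e^(−rT) = (460.6048 − 446.81) · e^(−0.0194·15/12)
= 13.7948 × 0.976042 = 13.46
Short position value = −(long value) = -$13.46

-$13.46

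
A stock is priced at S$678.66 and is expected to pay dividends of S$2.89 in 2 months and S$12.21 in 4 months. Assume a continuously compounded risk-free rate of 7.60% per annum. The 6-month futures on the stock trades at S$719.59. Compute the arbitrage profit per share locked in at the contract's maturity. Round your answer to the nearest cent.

PV(dividends) I = 2.89·e^(−0.0760·2/12) + 12.21·e^(−0.0760·4/12) = 14.7582
Fair futures F* = (S − I)·e^(rT) = (678.66 − 14.7582)·e^0.038000 = 663.9018 × 1.038731 = 689.6154
Market S$719.59 > fair 689.6154: forward overpriced → cash-and-carry (borrow at r, buy the stock and collect the dividends, short the forward).
Profit at T = |F_mkt − F*| = |719.59 − 689.6154| = S$29.97 per share

S$29.97 per share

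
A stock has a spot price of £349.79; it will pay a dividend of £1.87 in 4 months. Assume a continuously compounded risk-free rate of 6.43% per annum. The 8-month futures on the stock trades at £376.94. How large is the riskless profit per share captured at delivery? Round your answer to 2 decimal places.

£13.74 per share

PV(dividends) I = 1.87·e^(−0.0643·4/12) = 1.8303
Fair futures F* = (S − I)·e^(rT) = (349.79 − 1.8303)·e^0.042867 = 347.9597 × 1.043799 = 363.2000
Market £376.94 > fair 363.2000: forward overpriced → cash-and-carry (borrow at r, buy the stock and collect the dividends, short the forward).
Profit at T = |F_mkt − F*| = |376.94 − 363.2000| = £13.74 per share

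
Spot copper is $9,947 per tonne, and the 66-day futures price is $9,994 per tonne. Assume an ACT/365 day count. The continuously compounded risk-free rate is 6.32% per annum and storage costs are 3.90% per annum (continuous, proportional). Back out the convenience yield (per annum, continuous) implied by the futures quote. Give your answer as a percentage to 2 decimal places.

F = S·e^((r+u−y)T) ⇒ (r+u−y) = ln(F/S)/T
ln(9994/9947) = 0.004714; /T ⇒ 0.026070
y = r + u − ln(F/S)/T = 0.0632 + 0.0390 − 0.026070 = 0.076130
y = 7.61%

7.61%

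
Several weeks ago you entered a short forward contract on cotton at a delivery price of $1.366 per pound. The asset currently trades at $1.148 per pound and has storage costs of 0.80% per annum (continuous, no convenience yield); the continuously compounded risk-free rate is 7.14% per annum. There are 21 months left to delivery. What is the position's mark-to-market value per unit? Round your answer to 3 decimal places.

Current fair forward for the remaining 21 months: F = S·e^((r + u)·T), (r + u) = 0.0714 + 0.0080 = 0.0794
F = 1.148 · e^(0.0794 × 21/12) = 1.148 × 1.149067 = 1.3191
Value of long forward = (F − K)·e^(−rT) = (1.3191 − 1.366) · e^(−0.0714·21/12)
= -0.0469 × 0.882541 = -0.041
Short position value = −(long value) = $0.041

$0.041 per pound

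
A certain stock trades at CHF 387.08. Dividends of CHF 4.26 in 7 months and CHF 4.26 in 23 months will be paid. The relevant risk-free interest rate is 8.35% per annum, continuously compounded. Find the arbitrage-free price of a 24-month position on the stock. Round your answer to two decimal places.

PV(dividends) I = 4.26·e^(−0.0835·7/12) + 4.26·e^(−0.0835·23/12)
I = 4.0575 + 3.6300 = 7.6875
F = (S − I)·e^(rT) = (387.08 − 7.6875) · e^(0.0835·24/12)
= 379.3925 · e^0.167000 = 379.3925 × 1.181754 = CHF 448.35

CHF 448.35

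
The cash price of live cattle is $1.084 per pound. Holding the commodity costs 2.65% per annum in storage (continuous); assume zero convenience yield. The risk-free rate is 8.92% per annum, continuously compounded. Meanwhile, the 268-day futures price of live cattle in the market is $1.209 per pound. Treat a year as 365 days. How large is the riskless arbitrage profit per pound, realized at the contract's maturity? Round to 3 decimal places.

$0.029 per pound

Fair futures: F* = S·e^(carry·T), with carry = (r + u) = 0.0892 + 0.0265 = 0.1157
F* = 1.084 · e^(0.1157 × 268/365) = 1.084 · e^0.084952 = 1.084 × 1.088665 = $1.1801
Market $1.209 > fair $1.1801: forward overpriced → cash-and-carry (buy spot, short the forward).
At maturity, profit = |F_mkt − F*| = |1.209 − 1.1801| = $0.029 per pound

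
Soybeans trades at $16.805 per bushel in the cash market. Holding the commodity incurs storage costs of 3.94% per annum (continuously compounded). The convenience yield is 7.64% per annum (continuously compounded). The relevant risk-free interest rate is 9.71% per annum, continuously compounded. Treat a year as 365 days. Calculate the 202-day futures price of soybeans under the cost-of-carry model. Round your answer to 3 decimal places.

Net carry = r + u − y = 0.0971 + 0.0394 − 0.0764 = 0.0601
F = S·e^((r+u−y)T) = 16.805 · e^(0.0601 × 202/365) = 16.805 · e^0.033261
= 16.805 × 1.033820 = $17.373 per bushel

$17.373 per bushel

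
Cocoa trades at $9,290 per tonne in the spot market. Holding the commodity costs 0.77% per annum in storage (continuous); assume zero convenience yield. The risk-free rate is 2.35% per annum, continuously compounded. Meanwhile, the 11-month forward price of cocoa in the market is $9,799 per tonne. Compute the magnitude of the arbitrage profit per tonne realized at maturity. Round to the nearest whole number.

Fair forward: F* = S·e^(carry·T), with carry = (r + u) = 0.0235 + 0.0077 = 0.0312
F* = 9290 · e^(0.0312 × 11/12) = 9290 · e^0.028600 = 9290 × 1.029013 = $9559.5308
Market $9799 > fair $9559.5308: forward overpriced → cash-and-carry (buy spot, short the forward).
At maturity, profit = |F_mkt − F*| = |9799 − 9559.5308| = $239 per tonne

$239 per tonne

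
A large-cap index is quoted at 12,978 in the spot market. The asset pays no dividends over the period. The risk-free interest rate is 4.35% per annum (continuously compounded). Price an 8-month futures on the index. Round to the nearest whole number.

13,360

F = S·e^(rT) = 12978 · e^(0.0435 × 8/12)
= 12978 · e^0.029000 = 12978 × 1.029425
F = 13,360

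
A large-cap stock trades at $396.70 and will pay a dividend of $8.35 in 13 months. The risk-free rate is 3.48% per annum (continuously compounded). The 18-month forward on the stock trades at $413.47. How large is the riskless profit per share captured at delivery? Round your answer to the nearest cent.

PV(dividends) I = 8.35·e^(−0.0348·13/12) = 8.0411
Fair forward F* = (S − I)·e^(rT) = (396.70 − 8.0411)·e^0.052200 = 388.6589 × 1.053586 = 409.4856
Market $413.47 > fair 409.4856: forward overpriced → cash-and-carry (borrow at r, buy the stock and collect the dividends, short the forward).
Profit at T = |F_mkt − F*| = |413.47 − 409.4856| = $3.98 per share

$3.98 per share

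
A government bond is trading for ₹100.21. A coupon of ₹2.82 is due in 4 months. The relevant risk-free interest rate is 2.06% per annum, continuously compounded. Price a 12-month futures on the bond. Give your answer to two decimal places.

₹99.44

PV(coupons) I = 2.82·e^(−0.0206·4/12)
I = 2.8007
F = (S − I)·e^(rT) = (100.21 − 2.8007) · e^(0.0206·12/12)
= 97.4093 · e^0.020600 = 97.4093 × 1.020814 = ₹99.44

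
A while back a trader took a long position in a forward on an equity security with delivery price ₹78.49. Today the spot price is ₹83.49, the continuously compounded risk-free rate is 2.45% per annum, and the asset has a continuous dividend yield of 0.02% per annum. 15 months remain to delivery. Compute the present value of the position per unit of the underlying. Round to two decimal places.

Current fair forward for the remaining 15 months: F = S·e^((r − q)·T), (r − q) = 0.0245 − 0.0002 = 0.0243
F = 83.49 · e^(0.0243 × 15/12) = 83.49 × 1.030841 = 86.0649
Value of long forward = (F − K)·e^(−rT) = (86.0649 − 78.49) · e^(−0.0245·15/12)
= 7.5749 × 0.969839 = 7.35

₹7.35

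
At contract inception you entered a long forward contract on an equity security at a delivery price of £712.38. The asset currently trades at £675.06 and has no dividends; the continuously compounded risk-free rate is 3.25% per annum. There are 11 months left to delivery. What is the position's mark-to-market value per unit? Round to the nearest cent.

-£16.41

Current fair forward for the remaining 11 months: F = S·e^(r·T), r = 0.0325
F = 675.06 · e^(0.0325 × 11/12) = 675.06 × 1.030240 = 695.4738
Value of long forward = (F − K)·e^(−rT) = (695.4738 − 712.38) · e^(−0.0325·11/12)
= -16.9062 × 0.970648 = -16.41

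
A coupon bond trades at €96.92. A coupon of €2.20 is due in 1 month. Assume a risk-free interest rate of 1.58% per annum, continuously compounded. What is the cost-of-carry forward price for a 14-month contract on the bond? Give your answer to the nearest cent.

PV(coupons) I = 2.20·e^(−0.0158·1/12)
I = 2.1971
F = (S − I)·e^(rT) = (96.92 − 2.1971) · e^(0.0158·14/12)
= 94.7229 · e^0.018433 = 94.7229 × 1.018604 = €96.49

€96.49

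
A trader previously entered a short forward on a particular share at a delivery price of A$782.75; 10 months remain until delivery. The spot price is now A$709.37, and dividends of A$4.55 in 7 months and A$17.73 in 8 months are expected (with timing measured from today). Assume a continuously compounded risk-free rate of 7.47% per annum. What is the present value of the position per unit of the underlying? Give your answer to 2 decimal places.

PV(remaining dividends) I = 4.55·e^(−0.0747·7/12) + 17.73·e^(−0.0747·8/12) = 21.2247
Current forward F = (S − I)·e^(rT) = (709.37 − 21.2247)·e^(0.0747·10/12) = 688.1453 × 1.064228 = 732.3435
Value (long) = (F − K)·e^(−rT) = (732.3435 − 782.75) × 0.939648 = -47.3644
Short position value = −(long value) = A$47.36

A$47.36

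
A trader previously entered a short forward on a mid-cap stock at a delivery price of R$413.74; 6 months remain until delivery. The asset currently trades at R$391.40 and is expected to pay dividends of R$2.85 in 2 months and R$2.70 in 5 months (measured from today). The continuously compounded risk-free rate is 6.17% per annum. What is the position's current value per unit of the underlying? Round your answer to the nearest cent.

R$15.22

PV(remaining dividends) I = 2.85·e^(−0.0617·2/12) + 2.70·e^(−0.0617·5/12) = 5.4523
Current forward F = (S − I)·e^(rT) = (391.40 − 5.4523)·e^(0.0617·6/12) = 385.9477 × 1.031331 = 398.0398
Value (long) = (F − K)·e^(−rT) = (398.0398 − 413.74) × 0.969621 = -15.2232
Short position value = −(long value) = R$15.22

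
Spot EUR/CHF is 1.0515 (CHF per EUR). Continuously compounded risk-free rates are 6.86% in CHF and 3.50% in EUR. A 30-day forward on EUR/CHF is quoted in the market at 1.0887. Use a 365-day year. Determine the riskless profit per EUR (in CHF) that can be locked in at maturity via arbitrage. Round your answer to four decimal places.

Fair forward: F* = S·e^(carry·T), with carry = (r_CHF − r_EUR) = 0.0686 − 0.0350 = 0.0336
F* = 1.0515 · e^(0.0336 × 30/365) = 1.0515 · e^0.002762 = 1.0515 × 1.002766 = 1.0544
Market 1.0887 > fair 1.0544: forward overpriced → cash-and-carry (buy spot, short the forward).
At maturity, profit = |F_mkt − F*| = |1.0887 − 1.0544| = 0.0343 per EUR (in CHF)

0.0343 per EUR (in CHF)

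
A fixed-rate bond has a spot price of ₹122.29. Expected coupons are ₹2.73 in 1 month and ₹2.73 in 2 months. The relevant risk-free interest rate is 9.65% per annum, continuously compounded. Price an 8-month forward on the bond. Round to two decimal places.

PV(coupons) I = 2.73·e^(−0.0965·1/12) + 2.73·e^(−0.0965·2/12)
I = 2.7081 + 2.6864 = 5.3945
F = (S − I)·e^(rT) = (122.29 − 5.3945) · e^(0.0965·8/12)
= 116.8955 · e^0.064333 = 116.8955 × 1.066447 = ₹124.66

₹124.66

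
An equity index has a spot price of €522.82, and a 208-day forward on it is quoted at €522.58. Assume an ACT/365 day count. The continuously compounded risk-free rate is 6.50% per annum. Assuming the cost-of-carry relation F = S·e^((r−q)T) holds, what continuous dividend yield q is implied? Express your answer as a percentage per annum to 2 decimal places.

From F = S·e^((r−q)T): (r − q) = ln(F/S)/T
ln(522.58/522.82) = ln(0.999541) = -0.000459
(r − q) = -0.000459 / (208/365) = -0.000805
q = r − ln(F/S)/T = 0.0650 + 0.000805 = 0.065805
q = 6.58%

6.58%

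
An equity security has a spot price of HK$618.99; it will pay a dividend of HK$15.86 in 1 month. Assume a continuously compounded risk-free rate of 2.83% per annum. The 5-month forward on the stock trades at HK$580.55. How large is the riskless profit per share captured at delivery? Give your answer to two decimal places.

PV(dividends) I = 15.86·e^(−0.0283·1/12) = 15.8226
Fair forward F* = (S − I)·e^(rT) = (618.99 − 15.8226)·e^0.011792 = 603.1674 × 1.011862 = 610.3222
Market HK$580.55 < fair 610.3222: forward underpriced → reverse cash-and-carry (short the stock, invest proceeds at r, pay the dividends, go long the forward).
Profit at T = |F_mkt − F*| = |580.55 − 610.3222| = HK$29.77 per share

HK$29.77 per share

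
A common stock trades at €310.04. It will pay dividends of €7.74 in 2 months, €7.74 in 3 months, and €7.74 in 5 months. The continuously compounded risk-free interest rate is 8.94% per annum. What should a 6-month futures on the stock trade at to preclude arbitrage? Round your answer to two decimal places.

€300.53

PV(dividends) I = 7.74·e^(−0.0894·2/12) + 7.74·e^(−0.0894·3/12) + 7.74·e^(−0.0894·5/12)
I = 7.6255 + 7.5689 + 7.4570 = 22.6514
F = (S − I)·e^(rT) = (310.04 − 22.6514) · e^(0.0894·6/12)
= 287.3886 · e^0.044700 = 287.3886 × 1.045714 = €300.53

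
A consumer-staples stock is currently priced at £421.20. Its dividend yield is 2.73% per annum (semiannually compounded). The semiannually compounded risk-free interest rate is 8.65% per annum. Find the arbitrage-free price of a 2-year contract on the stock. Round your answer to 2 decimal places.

£472.60

F = S · (1+r/2)^(2T) / (1+q/2)^(2T)
= 421.20 × 1.184550 / 1.055728 = 421.20 × 1.122022
F = £472.60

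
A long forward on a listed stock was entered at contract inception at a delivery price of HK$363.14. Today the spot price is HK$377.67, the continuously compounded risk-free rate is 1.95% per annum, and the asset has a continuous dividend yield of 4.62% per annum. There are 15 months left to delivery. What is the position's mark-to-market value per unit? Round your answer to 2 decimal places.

Current fair forward for the remaining 15 months: F = S·e^((r − q)·T), (r − q) = 0.0195 − 0.0462 = -0.0267
F = 377.67 · e^(-0.0267 × 15/12) = 377.67 × 0.967176 = 365.2734
Value of long forward = (F − K)·e^(−rT) = (365.2734 − 363.14) · e^(−0.0195·15/12)
= 2.1334 × 0.975920 = 2.08

HK$2.08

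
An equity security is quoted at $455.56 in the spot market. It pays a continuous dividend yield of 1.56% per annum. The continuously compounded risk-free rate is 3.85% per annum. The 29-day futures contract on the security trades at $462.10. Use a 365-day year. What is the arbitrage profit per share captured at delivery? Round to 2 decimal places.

Fair futures: F* = S·e^(carry·T), with carry = (r − q) = 0.0385 − 0.0156 = 0.0229
F* = 455.56 · e^(0.0229 × 29/365) = 455.56 · e^0.001819 = 455.56 × 1.001821 = $456.3896
Market $462.10 > fair $456.3896: forward overpriced → cash-and-carry (buy spot, short the forward).
At maturity, profit = |F_mkt − F*| = |462.10 − 456.3896| = $5.71 per share

$5.71 per share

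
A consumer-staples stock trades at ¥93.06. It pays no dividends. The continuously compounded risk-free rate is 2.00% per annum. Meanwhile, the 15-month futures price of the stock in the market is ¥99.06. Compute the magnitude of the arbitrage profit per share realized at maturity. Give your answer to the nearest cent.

¥3.64 per share

Fair futures: F* = S·e^(carry·T), with carry = r = 0.0200
F* = 93.06 · e^(0.0200 × 15/12) = 93.06 · e^0.025000 = 93.06 × 1.025315 = ¥95.4158
Market ¥99.06 > fair ¥95.4158: forward overpriced → cash-and-carry (buy spot, short the forward).
At maturity, profit = |F_mkt − F*| = |99.06 − 95.4158| = ¥3.64 per share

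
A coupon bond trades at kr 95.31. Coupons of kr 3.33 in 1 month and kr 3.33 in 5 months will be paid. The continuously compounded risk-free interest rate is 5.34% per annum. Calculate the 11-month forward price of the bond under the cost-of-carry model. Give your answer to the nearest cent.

kr 93.19

PV(coupons) I = 3.33·e^(−0.0534·1/12) + 3.33·e^(−0.0534·5/12)
I = 3.3152 + 3.2567 = 6.5719
F = (S − I)·e^(rT) = (95.31 − 6.5719) · e^(0.0534·11/12)
= 88.7381 · e^0.048950 = 88.7381 × 1.050168 = kr 93.19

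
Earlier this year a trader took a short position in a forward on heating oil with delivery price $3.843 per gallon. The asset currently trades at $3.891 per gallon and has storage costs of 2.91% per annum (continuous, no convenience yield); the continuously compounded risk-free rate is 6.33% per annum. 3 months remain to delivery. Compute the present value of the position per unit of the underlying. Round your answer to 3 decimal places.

Current fair forward for the remaining 3 months: F = S·e^((r + u)·T), (r + u) = 0.0633 + 0.0291 = 0.0924
F = 3.891 · e^(0.0924 × 3/12) = 3.891 × 1.023369 = 3.9819
Value of long forward = (F − K)·e^(−rT) = (3.9819 − 3.843) · e^(−0.0633·3/12)
= 0.1389 × 0.984300 = 0.137
Short position value = −(long value) = -$0.137

-$0.137 per gallon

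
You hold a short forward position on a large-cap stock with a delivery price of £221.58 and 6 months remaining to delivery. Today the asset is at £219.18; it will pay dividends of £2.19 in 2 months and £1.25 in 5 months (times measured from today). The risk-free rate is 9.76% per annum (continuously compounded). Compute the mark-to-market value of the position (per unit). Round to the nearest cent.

PV(remaining dividends) I = 2.19·e^(−0.0976·2/12) + 1.25·e^(−0.0976·5/12) = 3.3549
Current forward F = (S − I)·e^(rT) = (219.18 − 3.3549)·e^(0.0976·6/12) = 215.8251 × 1.050010 = 226.6185
Value (long) = (F − K)·e^(−rT) = (226.6185 − 221.58) × 0.952372 = 4.7985
Short position value = −(long value) = -£4.80

-£4.80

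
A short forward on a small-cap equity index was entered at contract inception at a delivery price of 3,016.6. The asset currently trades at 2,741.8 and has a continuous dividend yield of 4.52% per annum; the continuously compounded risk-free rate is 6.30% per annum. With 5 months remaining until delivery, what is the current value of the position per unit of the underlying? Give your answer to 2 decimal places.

Current fair forward for the remaining 5 months: F = S·e^((r − q)·T), (r − q) = 0.0630 − 0.0452 = 0.0178
F = 2741.8 · e^(0.0178 × 5/12) = 2741.8 × 1.00744424 = 2762.2106
Value of long forward = (F − K)·e^(−rT) = (2762.2106 − 3016.6) · e^(−0.0630·5/12)
= -254.3894 × 0.97409154 = -247.80
Short position value = −(long value) = 247.80

247.80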